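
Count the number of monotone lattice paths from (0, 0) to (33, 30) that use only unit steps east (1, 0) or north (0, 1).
Number of paths = 860778005594247069

A monotone lattice path from (0, 0) to (33, 30) consists of 33 east steps and 30 north steps in some order, so it is determined by which 33 of the 63 steps are east. The count is C(63, 33) = 860778005594247069.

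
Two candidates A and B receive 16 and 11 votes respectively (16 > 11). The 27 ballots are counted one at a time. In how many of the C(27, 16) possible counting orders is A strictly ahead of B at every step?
Strict-lead orderings = 2414425

Total orderings of the 27 votes with 16 for A: C(27, 16) = 13037895. By the Bertrand ballot formula (Cycle Lemma / reflection principle), the number of orderings in which A is strictly ahead of B throughout is (p − q)/(p + q) · C(p + q, p) = (16 − 11)/(16 + 11) · 13037895 = 2414425.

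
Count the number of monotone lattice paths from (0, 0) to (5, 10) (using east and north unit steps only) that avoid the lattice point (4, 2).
Number of paths = 2868

Total paths from (0, 0) to (5, 10): C(15, 5) = 3003. Paths through (4, 2): (paths (0, 0) → (4, 2)) × (paths (4, 2) → (5, 10)) = C(6, 4) · C(9, 1) = 15 · 9 = 135. Avoidance count = 3003 − 135 = 2868.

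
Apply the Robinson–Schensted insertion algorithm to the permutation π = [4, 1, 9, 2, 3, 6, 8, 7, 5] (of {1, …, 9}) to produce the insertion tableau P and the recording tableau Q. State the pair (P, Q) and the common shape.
P = [1, 2, 3, 5, 7] / [4, 6] / [8] / [9];  Q = [1, 3, 5, 6, 7] / [2, 4] / [8] / [9];  common shape = (5, 2, 1, 1)

Row-insert the values π_1, π_2, … into P one at a time, bumping the leftmost entry strictly greater than the inserted value down to the next row. The recording tableau Q records, in position (i, j), the step at which that cell was added to P.
  Insert 4 (step 1): P = [4];  Q = [1]
  Insert 1 (step 2): P = [1] / [4];  Q = [1] / [2]
  Insert 9 (step 3): P = [1, 9] / [4];  Q = [1, 3] / [2]
  Insert 2 (step 4): P = [1, 2] / [4, 9];  Q = [1, 3] / [2, 4]
  Insert 3 (step 5): P = [1, 2, 3] / [4, 9];  Q = [1, 3, 5] / [2, 4]
  Insert 6 (step 6): P = [1, 2, 3, 6] / [4, 9];  Q = [1, 3, 5, 6] / [2, 4]
  Insert 8 (step 7): P = [1, 2, 3, 6, 8] / [4, 9];  Q = [1, 3, 5, 6, 7] / [2, 4]
  Insert 7 (step 8): P = [1, 2, 3, 6, 7] / [4, 8] / [9];  Q = [1, 3, 5, 6, 7] / [2, 4] / [8]
  Insert 5 (step 9): P = [1, 2, 3, 5, 7] / [4, 6] / [8] / [9];  Q = [1, 3, 5, 6, 7] / [2, 4] / [8] / [9]
Final shape: (5, 2, 1, 1).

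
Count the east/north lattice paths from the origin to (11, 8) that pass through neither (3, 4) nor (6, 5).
Number of paths = 40225

Inclusion–exclusion. Total paths: C(19, 11) = 75582. Through P₁: C(7, 3)·C(12, 8) = 17325. Through P₂: C(11, 6)·C(8, 5) = 25872. Since P₁ is strictly southwest of P₂, a monotone path through both must visit P₁ then P₂; paths through both = C(7, 3)·C(4, 3)·C(8, 5) = 7840. Avoid both = 75582 − 17325 − 25872 + 7840 = 40225.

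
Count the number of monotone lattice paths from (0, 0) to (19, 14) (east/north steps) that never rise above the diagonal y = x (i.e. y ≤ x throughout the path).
Number of paths = 245642760

By the reflection principle (André's argument), the number of monotone paths to (19, 14) with n ≤ m that never go above y = x is C(33, 19) − C(33, 20) = 818809200 − 573166440 = 245642760.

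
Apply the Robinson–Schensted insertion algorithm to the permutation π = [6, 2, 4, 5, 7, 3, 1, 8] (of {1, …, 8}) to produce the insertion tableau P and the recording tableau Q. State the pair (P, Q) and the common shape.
P = [1, 3, 5, 7, 8] / [2] / [4] / [6];  Q = [1, 3, 4, 5, 8] / [2] / [6] / [7];  common shape = (5, 1, 1, 1)

Row-insert the values π_1, π_2, … into P one at a time, bumping the leftmost entry strictly greater than the inserted value down to the next row. The recording tableau Q records, in position (i, j), the step at which that cell was added to P.
  Insert 6 (step 1): P = [6];  Q = [1]
  Insert 2 (step 2): P = [2] / [6];  Q = [1] / [2]
  Insert 4 (step 3): P = [2, 4] / [6];  Q = [1, 3] / [2]
  Insert 5 (step 4): P = [2, 4, 5] / [6];  Q = [1, 3, 4] / [2]
  Insert 7 (step 5): P = [2, 4, 5, 7] / [6];  Q = [1, 3, 4, 5] / [2]
  Insert 3 (step 6): P = [2, 3, 5, 7] / [4] / [6];  Q = [1, 3, 4, 5] / [2] / [6]
  Insert 1 (step 7): P = [1, 3, 5, 7] / [2] / [4] / [6];  Q = [1, 3, 4, 5] / [2] / [6] / [7]
  Insert 8 (step 8): P = [1, 3, 5, 7, 8] / [2] / [4] / [6];  Q = [1, 3, 4, 5, 8] / [2] / [6] / [7]
Final shape: (5, 1, 1, 1).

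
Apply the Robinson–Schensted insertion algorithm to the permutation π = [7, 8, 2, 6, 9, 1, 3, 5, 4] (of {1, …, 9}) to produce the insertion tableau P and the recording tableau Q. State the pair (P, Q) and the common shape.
P = [1, 3, 4] / [2, 5, 9] / [6, 8] / [7];  Q = [1, 2, 5] / [3, 4, 8] / [6, 7] / [9];  common shape = (3, 3, 2, 1)

Row-insert the values π_1, π_2, … into P one at a time, bumping the leftmost entry strictly greater than the inserted value down to the next row. The recording tableau Q records, in position (i, j), the step at which that cell was added to P.
  Insert 7 (step 1): P = [7];  Q = [1]
  Insert 8 (step 2): P = [7, 8];  Q = [1, 2]
  Insert 2 (step 3): P = [2, 8] / [7];  Q = [1, 2] / [3]
  Insert 6 (step 4): P = [2, 6] / [7, 8];  Q = [1, 2] / [3, 4]
  Insert 9 (step 5): P = [2, 6, 9] / [7, 8];  Q = [1, 2, 5] / [3, 4]
  Insert 1 (step 6): P = [1, 6, 9] / [2, 8] / [7];  Q = [1, 2, 5] / [3, 4] / [6]
  Insert 3 (step 7): P = [1, 3, 9] / [2, 6] / [7, 8];  Q = [1, 2, 5] / [3, 4] / [6, 7]
  Insert 5 (step 8): P = [1, 3, 5] / [2, 6, 9] / [7, 8];  Q = [1, 2, 5] / [3, 4, 8] / [6, 7]
  Insert 4 (step 9): P = [1, 3, 4] / [2, 5, 9] / [6, 8] / [7];  Q = [1, 2, 5] / [3, 4, 8] / [6, 7] / [9]
Final shape: (3, 3, 2, 1).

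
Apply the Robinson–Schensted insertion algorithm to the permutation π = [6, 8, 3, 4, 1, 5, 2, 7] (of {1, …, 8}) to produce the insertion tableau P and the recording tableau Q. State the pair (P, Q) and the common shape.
P = [1, 2, 5, 7] / [3, 4] / [6, 8];  Q = [1, 2, 6, 8] / [3, 4] / [5, 7];  common shape = (4, 2, 2)

Row-insert the values π_1, π_2, … into P one at a time, bumping the leftmost entry strictly greater than the inserted value down to the next row. The recording tableau Q records, in position (i, j), the step at which that cell was added to P.
  Insert 6 (step 1): P = [6];  Q = [1]
  Insert 8 (step 2): P = [6, 8];  Q = [1, 2]
  Insert 3 (step 3): P = [3, 8] / [6];  Q = [1, 2] / [3]
  Insert 4 (step 4): P = [3, 4] / [6, 8];  Q = [1, 2] / [3, 4]
  Insert 1 (step 5): P = [1, 4] / [3, 8] / [6];  Q = [1, 2] / [3, 4] / [5]
  Insert 5 (step 6): P = [1, 4, 5] / [3, 8] / [6];  Q = [1, 2, 6] / [3, 4] / [5]
  Insert 2 (step 7): P = [1, 2, 5] / [3, 4] / [6, 8];  Q = [1, 2, 6] / [3, 4] / [5, 7]
  Insert 7 (step 8): P = [1, 2, 5, 7] / [3, 4] / [6, 8];  Q = [1, 2, 6, 8] / [3, 4] / [5, 7]
Final shape: (4, 2, 2).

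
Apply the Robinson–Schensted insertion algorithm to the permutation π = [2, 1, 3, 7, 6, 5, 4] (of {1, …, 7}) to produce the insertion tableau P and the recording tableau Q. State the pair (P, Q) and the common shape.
P = [1, 3, 4] / [2, 5] / [6] / [7];  Q = [1, 3, 4] / [2, 5] / [6] / [7];  common shape = (3, 2, 1, 1)

Row-insert the values π_1, π_2, … into P one at a time, bumping the leftmost entry strictly greater than the inserted value down to the next row. The recording tableau Q records, in position (i, j), the step at which that cell was added to P.
  Insert 2 (step 1): P = [2];  Q = [1]
  Insert 1 (step 2): P = [1] / [2];  Q = [1] / [2]
  Insert 3 (step 3): P = [1, 3] / [2];  Q = [1, 3] / [2]
  Insert 7 (step 4): P = [1, 3, 7] / [2];  Q = [1, 3, 4] / [2]
  Insert 6 (step 5): P = [1, 3, 6] / [2, 7];  Q = [1, 3, 4] / [2, 5]
  Insert 5 (step 6): P = [1, 3, 5] / [2, 6] / [7];  Q = [1, 3, 4] / [2, 5] / [6]
  Insert 4 (step 7): P = [1, 3, 4] / [2, 5] / [6] / [7];  Q = [1, 3, 4] / [2, 5] / [6] / [7]
Final shape: (3, 2, 1, 1).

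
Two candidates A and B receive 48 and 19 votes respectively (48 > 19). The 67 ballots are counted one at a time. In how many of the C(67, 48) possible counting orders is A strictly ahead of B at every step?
Strict-lead orderings = 10453669804277700

Total orderings of the 67 votes with 48 for A: C(67, 48) = 24151581961607100. By the Bertrand ballot formula (Cycle Lemma / reflection principle), the number of orderings in which A is strictly ahead of B throughout is (p − q)/(p + q) · C(p + q, p) = (48 − 19)/(48 + 19) · 24151581961607100 = 10453669804277700.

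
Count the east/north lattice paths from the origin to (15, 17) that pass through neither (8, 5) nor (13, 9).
Number of paths = 485786754

Inclusion–exclusion. Total paths: C(32, 15) = 565722720. Through P₁: C(13, 8)·C(19, 7) = 64849356. Through P₂: C(22, 13)·C(10, 2) = 22383900. Since P₁ is strictly southwest of P₂, a monotone path through both must visit P₁ then P₂; paths through both = C(13, 8)·C(9, 5)·C(10, 2) = 7297290. Avoid both = 565722720 − 64849356 − 22383900 + 7297290 = 485786754.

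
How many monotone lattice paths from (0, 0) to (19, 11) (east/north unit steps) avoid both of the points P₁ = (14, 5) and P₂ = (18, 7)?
Number of paths = 47723764

Inclusion–exclusion. Total paths: C(30, 19) = 54627300. Through P₁: C(19, 14)·C(11, 5) = 5372136. Through P₂: C(25, 18)·C(5, 1) = 2403500. Since P₁ is strictly southwest of P₂, a monotone path through both must visit P₁ then P₂; paths through both = C(19, 14)·C(6, 4)·C(5, 1) = 872100. Avoid both = 54627300 − 5372136 − 2403500 + 872100 = 47723764.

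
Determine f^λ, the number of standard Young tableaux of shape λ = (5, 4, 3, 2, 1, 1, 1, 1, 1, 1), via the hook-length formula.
# SYT of shape (5, 4, 3, 2, 1, 1, 1, 1, 1, 1) = 53209728

Hook-length formula: f^λ = n! / Π hook(c), product over all cells c of the Young diagram. For λ = (5, 4, 3, 2, 1, 1, 1, 1, 1, 1), n = 20 boxes. Hook lengths by row (left-to-right, top-to-bottom): [14, 7, 5, 3, 1]; [12, 5, 3, 1]; [10, 3, 1]; [8, 1]; [6]; [5]; [4]; [3]; [2]; [1]. Product of hooks = 45722880000. So f^λ = 20! / 45722880000 = 2432902008176640000 / 45722880000 = 53209728.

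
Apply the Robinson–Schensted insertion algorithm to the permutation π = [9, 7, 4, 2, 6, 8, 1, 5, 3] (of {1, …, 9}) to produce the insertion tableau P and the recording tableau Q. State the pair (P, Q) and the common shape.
P = [1, 3, 8] / [2, 5] / [4, 6] / [7] / [9];  Q = [1, 5, 6] / [2, 8] / [3, 9] / [4] / [7];  common shape = (3, 2, 2, 1, 1)

Row-insert the values π_1, π_2, … into P one at a time, bumping the leftmost entry strictly greater than the inserted value down to the next row. The recording tableau Q records, in position (i, j), the step at which that cell was added to P.
  Insert 9 (step 1): P = [9];  Q = [1]
  Insert 7 (step 2): P = [7] / [9];  Q = [1] / [2]
  Insert 4 (step 3): P = [4] / [7] / [9];  Q = [1] / [2] / [3]
  Insert 2 (step 4): P = [2] / [4] / [7] / [9];  Q = [1] / [2] / [3] / [4]
  Insert 6 (step 5): P = [2, 6] / [4] / [7] / [9];  Q = [1, 5] / [2] / [3] / [4]
  Insert 8 (step 6): P = [2, 6, 8] / [4] / [7] / [9];  Q = [1, 5, 6] / [2] / [3] / [4]
  Insert 1 (step 7): P = [1, 6, 8] / [2] / [4] / [7] / [9];  Q = [1, 5, 6] / [2] / [3] / [4] / [7]
  Insert 5 (step 8): P = [1, 5, 8] / [2, 6] / [4] / [7] / [9];  Q = [1, 5, 6] / [2, 8] / [3] / [4] / [7]
  Insert 3 (step 9): P = [1, 3, 8] / [2, 5] / [4, 6] / [7] / [9];  Q = [1, 5, 6] / [2, 8] / [3, 9] / [4] / [7]
Final shape: (3, 2, 2, 1, 1).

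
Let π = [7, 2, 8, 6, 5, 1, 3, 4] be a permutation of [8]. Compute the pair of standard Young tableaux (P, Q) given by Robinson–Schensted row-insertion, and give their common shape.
P = [1, 3, 4] / [2, 5] / [6, 8] / [7];  Q = [1, 3, 8] / [2, 4] / [5, 7] / [6];  common shape = (3, 2, 2, 1)

Row-insert the values π_1, π_2, … into P one at a time, bumping the leftmost entry strictly greater than the inserted value down to the next row. The recording tableau Q records, in position (i, j), the step at which that cell was added to P.
  Insert 7 (step 1): P = [7];  Q = [1]
  Insert 2 (step 2): P = [2] / [7];  Q = [1] / [2]
  Insert 8 (step 3): P = [2, 8] / [7];  Q = [1, 3] / [2]
  Insert 6 (step 4): P = [2, 6] / [7, 8];  Q = [1, 3] / [2, 4]
  Insert 5 (step 5): P = [2, 5] / [6, 8] / [7];  Q = [1, 3] / [2, 4] / [5]
  Insert 1 (step 6): P = [1, 5] / [2, 8] / [6] / [7];  Q = [1, 3] / [2, 4] / [5] / [6]
  Insert 3 (step 7): P = [1, 3] / [2, 5] / [6, 8] / [7];  Q = [1, 3] / [2, 4] / [5, 7] / [6]
  Insert 4 (step 8): P = [1, 3, 4] / [2, 5] / [6, 8] / [7];  Q = [1, 3, 8] / [2, 4] / [5, 7] / [6]
Final shape: (3, 2, 2, 1).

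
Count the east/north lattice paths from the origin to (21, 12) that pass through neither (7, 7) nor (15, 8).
Number of paths = 218430564

Inclusion–exclusion. Total paths: C(33, 21) = 354817320. Through P₁: C(14, 7)·C(19, 14) = 39907296. Through P₂: C(23, 15)·C(10, 6) = 102965940. Since P₁ is strictly southwest of P₂, a monotone path through both must visit P₁ then P₂; paths through both = C(14, 7)·C(9, 8)·C(10, 6) = 6486480. Avoid both = 354817320 − 39907296 − 102965940 + 6486480 = 218430564.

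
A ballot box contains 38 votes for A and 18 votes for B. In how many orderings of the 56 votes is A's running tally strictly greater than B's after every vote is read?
Strict-lead orderings = 75831424919250

Total orderings of the 56 votes with 38 for A: C(56, 38) = 212327989773900. By the Bertrand ballot formula (Cycle Lemma / reflection principle), the number of orderings in which A is strictly ahead of B throughout is (p − q)/(p + q) · C(p + q, p) = (38 − 18)/(38 + 18) · 212327989773900 = 75831424919250.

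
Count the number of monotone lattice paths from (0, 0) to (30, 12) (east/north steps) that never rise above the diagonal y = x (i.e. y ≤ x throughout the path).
Number of paths = 6777555512

By the reflection principle (André's argument), the number of monotone paths to (30, 12) with n ≤ m that never go above y = x is C(42, 30) − C(42, 31) = 11058116888 − 4280561376 = 6777555512.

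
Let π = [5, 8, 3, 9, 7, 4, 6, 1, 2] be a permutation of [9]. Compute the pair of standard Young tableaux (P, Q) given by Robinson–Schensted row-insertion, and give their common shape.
P = [1, 2, 6] / [3, 4, 9] / [5, 7] / [8];  Q = [1, 2, 4] / [3, 5, 7] / [6, 9] / [8];  common shape = (3, 3, 2, 1)

Row-insert the values π_1, π_2, … into P one at a time, bumping the leftmost entry strictly greater than the inserted value down to the next row. The recording tableau Q records, in position (i, j), the step at which that cell was added to P.
  Insert 5 (step 1): P = [5];  Q = [1]
  Insert 8 (step 2): P = [5, 8];  Q = [1, 2]
  Insert 3 (step 3): P = [3, 8] / [5];  Q = [1, 2] / [3]
  Insert 9 (step 4): P = [3, 8, 9] / [5];  Q = [1, 2, 4] / [3]
  Insert 7 (step 5): P = [3, 7, 9] / [5, 8];  Q = [1, 2, 4] / [3, 5]
  Insert 4 (step 6): P = [3, 4, 9] / [5, 7] / [8];  Q = [1, 2, 4] / [3, 5] / [6]
  Insert 6 (step 7): P = [3, 4, 6] / [5, 7, 9] / [8];  Q = [1, 2, 4] / [3, 5, 7] / [6]
  Insert 1 (step 8): P = [1, 4, 6] / [3, 7, 9] / [5] / [8];  Q = [1, 2, 4] / [3, 5, 7] / [6] / [8]
  Insert 2 (step 9): P = [1, 2, 6] / [3, 4, 9] / [5, 7] / [8];  Q = [1, 2, 4] / [3, 5, 7] / [6, 9] / [8]
Final shape: (3, 3, 2, 1).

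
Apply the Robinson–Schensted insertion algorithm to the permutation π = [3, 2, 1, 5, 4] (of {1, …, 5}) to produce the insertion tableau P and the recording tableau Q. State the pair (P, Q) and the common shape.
P = [1, 4] / [2, 5] / [3];  Q = [1, 4] / [2, 5] / [3];  common shape = (2, 2, 1)

Row-insert the values π_1, π_2, … into P one at a time, bumping the leftmost entry strictly greater than the inserted value down to the next row. The recording tableau Q records, in position (i, j), the step at which that cell was added to P.
  Insert 3 (step 1): P = [3];  Q = [1]
  Insert 2 (step 2): P = [2] / [3];  Q = [1] / [2]
  Insert 1 (step 3): P = [1] / [2] / [3];  Q = [1] / [2] / [3]
  Insert 5 (step 4): P = [1, 5] / [2] / [3];  Q = [1, 4] / [2] / [3]
  Insert 4 (step 5): P = [1, 4] / [2, 5] / [3];  Q = [1, 4] / [2, 5] / [3]
Final shape: (2, 2, 1).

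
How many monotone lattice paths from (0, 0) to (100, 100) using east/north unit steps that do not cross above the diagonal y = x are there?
C_100 = 896519947090131496687170070074100632420837521538745909320

These NE paths below the diagonal are counted by the Catalan number C_n = (1/(n + 1)) · C(2n, n). For n = 100: C_100 = (1/101) · C(200, 100) = 90548514656103281165404177077484163874504589675413336841320/101 = 896519947090131496687170070074100632420837521538745909320.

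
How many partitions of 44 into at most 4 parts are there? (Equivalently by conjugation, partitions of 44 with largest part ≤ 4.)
p(44, parts ≤ 4) = 816

Use the recurrence p(n, m) = p(n, m−1) + p(n−m, m): either the largest part is < m (count p(n, m−1)) or the largest part is exactly m (remove one copy of m, count p(n−m, m)). With p(0, ·) = 1 this gives p(44, parts ≤ 4) = 816. (By conjugating Young diagrams, this also counts partitions of 44 into at most 4 parts.)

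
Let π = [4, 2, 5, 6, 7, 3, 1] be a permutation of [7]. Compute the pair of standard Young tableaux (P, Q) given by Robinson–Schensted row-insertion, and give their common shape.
P = [1, 3, 6, 7] / [2, 5] / [4];  Q = [1, 3, 4, 5] / [2, 6] / [7];  common shape = (4, 2, 1)

Row-insert the values π_1, π_2, … into P one at a time, bumping the leftmost entry strictly greater than the inserted value down to the next row. The recording tableau Q records, in position (i, j), the step at which that cell was added to P.
  Insert 4 (step 1): P = [4];  Q = [1]
  Insert 2 (step 2): P = [2] / [4];  Q = [1] / [2]
  Insert 5 (step 3): P = [2, 5] / [4];  Q = [1, 3] / [2]
  Insert 6 (step 4): P = [2, 5, 6] / [4];  Q = [1, 3, 4] / [2]
  Insert 7 (step 5): P = [2, 5, 6, 7] / [4];  Q = [1, 3, 4, 5] / [2]
  Insert 3 (step 6): P = [2, 3, 6, 7] / [4, 5];  Q = [1, 3, 4, 5] / [2, 6]
  Insert 1 (step 7): P = [1, 3, 6, 7] / [2, 5] / [4];  Q = [1, 3, 4, 5] / [2, 6] / [7]
Final shape: (4, 2, 1).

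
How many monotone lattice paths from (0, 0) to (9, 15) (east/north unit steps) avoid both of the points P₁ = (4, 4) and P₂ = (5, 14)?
Number of paths = 947454

Inclusion–exclusion. Total paths: C(24, 9) = 1307504. Through P₁: C(8, 4)·C(16, 5) = 305760. Through P₂: C(19, 5)·C(5, 4) = 58140. Since P₁ is strictly southwest of P₂, a monotone path through both must visit P₁ then P₂; paths through both = C(8, 4)·C(11, 1)·C(5, 4) = 3850. Avoid both = 1307504 − 305760 − 58140 + 3850 = 947454.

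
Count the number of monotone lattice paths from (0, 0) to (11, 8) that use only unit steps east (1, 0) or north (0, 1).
Number of paths = 75582

A monotone lattice path from (0, 0) to (11, 8) consists of 11 east steps and 8 north steps in some order, so it is determined by which 11 of the 19 steps are east. The count is C(19, 11) = 75582.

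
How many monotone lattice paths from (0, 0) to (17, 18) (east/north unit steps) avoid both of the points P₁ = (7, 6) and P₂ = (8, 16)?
Number of paths = 3388510389

Inclusion–exclusion. Total paths: C(35, 17) = 4537567650. Through P₁: C(13, 7)·C(22, 10) = 1109644536. Through P₂: C(24, 8)·C(11, 9) = 40450905. Since P₁ is strictly southwest of P₂, a monotone path through both must visit P₁ then P₂; paths through both = C(13, 7)·C(11, 1)·C(11, 9) = 1038180. Avoid both = 4537567650 − 1109644536 − 40450905 + 1038180 = 3388510389.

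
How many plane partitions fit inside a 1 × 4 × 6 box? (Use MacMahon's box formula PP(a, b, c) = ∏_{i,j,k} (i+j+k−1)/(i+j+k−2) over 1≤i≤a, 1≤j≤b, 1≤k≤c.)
PP(1, 4, 6) = 210

Evaluate the triple product over i = 1..1, j = 1..4, k = 1..6. The factors are (2/1) · (3/2) · (4/3) · (5/4) · (6/5) · (7/6) · (3/2) · (4/3) · … (24 factors total). The numerators and denominators telescope so the product is an integer; carrying out the multiplication exactly gives PP(1, 4, 6) = 210.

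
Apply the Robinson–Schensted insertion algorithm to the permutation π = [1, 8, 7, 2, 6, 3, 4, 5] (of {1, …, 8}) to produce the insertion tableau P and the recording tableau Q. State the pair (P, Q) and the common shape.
P = [1, 2, 3, 4, 5] / [6] / [7] / [8];  Q = [1, 2, 5, 7, 8] / [3] / [4] / [6];  common shape = (5, 1, 1, 1)

Row-insert the values π_1, π_2, … into P one at a time, bumping the leftmost entry strictly greater than the inserted value down to the next row. The recording tableau Q records, in position (i, j), the step at which that cell was added to P.
  Insert 1 (step 1): P = [1];  Q = [1]
  Insert 8 (step 2): P = [1, 8];  Q = [1, 2]
  Insert 7 (step 3): P = [1, 7] / [8];  Q = [1, 2] / [3]
  Insert 2 (step 4): P = [1, 2] / [7] / [8];  Q = [1, 2] / [3] / [4]
  Insert 6 (step 5): P = [1, 2, 6] / [7] / [8];  Q = [1, 2, 5] / [3] / [4]
  Insert 3 (step 6): P = [1, 2, 3] / [6] / [7] / [8];  Q = [1, 2, 5] / [3] / [4] / [6]
  Insert 4 (step 7): P = [1, 2, 3, 4] / [6] / [7] / [8];  Q = [1, 2, 5, 7] / [3] / [4] / [6]
  Insert 5 (step 8): P = [1, 2, 3, 4, 5] / [6] / [7] / [8];  Q = [1, 2, 5, 7, 8] / [3] / [4] / [6]
Final shape: (5, 1, 1, 1).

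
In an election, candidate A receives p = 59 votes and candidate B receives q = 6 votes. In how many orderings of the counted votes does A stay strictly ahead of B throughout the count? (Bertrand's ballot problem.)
Strict-lead orderings = 67349856

Total orderings of the 65 votes with 59 for A: C(65, 59) = 82598880. By the Bertrand ballot formula (Cycle Lemma / reflection principle), the number of orderings in which A is strictly ahead of B throughout is (p − q)/(p + q) · C(p + q, p) = (59 − 6)/(59 + 6) · 82598880 = 67349856.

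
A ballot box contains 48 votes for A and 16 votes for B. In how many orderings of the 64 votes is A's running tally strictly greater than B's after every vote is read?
Strict-lead orderings = 244263468539790

Total orderings of the 64 votes with 48 for A: C(64, 48) = 488526937079580. By the Bertrand ballot formula (Cycle Lemma / reflection principle), the number of orderings in which A is strictly ahead of B throughout is (p − q)/(p + q) · C(p + q, p) = (48 − 16)/(48 + 16) · 488526937079580 = 244263468539790.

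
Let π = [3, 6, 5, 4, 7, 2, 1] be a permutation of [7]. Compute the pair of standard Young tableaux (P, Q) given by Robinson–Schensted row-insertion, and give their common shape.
P = [1, 4, 7] / [2] / [3] / [5] / [6];  Q = [1, 2, 5] / [3] / [4] / [6] / [7];  common shape = (3, 1, 1, 1, 1)

Row-insert the values π_1, π_2, … into P one at a time, bumping the leftmost entry strictly greater than the inserted value down to the next row. The recording tableau Q records, in position (i, j), the step at which that cell was added to P.
  Insert 3 (step 1): P = [3];  Q = [1]
  Insert 6 (step 2): P = [3, 6];  Q = [1, 2]
  Insert 5 (step 3): P = [3, 5] / [6];  Q = [1, 2] / [3]
  Insert 4 (step 4): P = [3, 4] / [5] / [6];  Q = [1, 2] / [3] / [4]
  Insert 7 (step 5): P = [3, 4, 7] / [5] / [6];  Q = [1, 2, 5] / [3] / [4]
  Insert 2 (step 6): P = [2, 4, 7] / [3] / [5] / [6];  Q = [1, 2, 5] / [3] / [4] / [6]
  Insert 1 (step 7): P = [1, 4, 7] / [2] / [3] / [5] / [6];  Q = [1, 2, 5] / [3] / [4] / [6] / [7]
Final shape: (3, 1, 1, 1, 1).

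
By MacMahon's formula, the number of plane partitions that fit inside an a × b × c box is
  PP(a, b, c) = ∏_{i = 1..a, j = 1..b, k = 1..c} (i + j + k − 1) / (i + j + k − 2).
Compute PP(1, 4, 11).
PP(1, 4, 11) = 1365

Evaluate the triple product over i = 1..1, j = 1..4, k = 1..11. The factors are (2/1) · (3/2) · (4/3) · (5/4) · (6/5) · (7/6) · (8/7) · (9/8) · … (44 factors total). The numerators and denominators telescope so the product is an integer; carrying out the multiplication exactly gives PP(1, 4, 11) = 1365.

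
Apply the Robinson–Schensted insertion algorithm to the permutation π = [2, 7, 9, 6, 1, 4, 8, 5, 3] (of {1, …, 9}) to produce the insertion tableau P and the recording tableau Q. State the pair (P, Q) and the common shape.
P = [1, 3, 5] / [2, 4, 8] / [6, 9] / [7];  Q = [1, 2, 3] / [4, 6, 7] / [5, 8] / [9];  common shape = (3, 3, 2, 1)

Row-insert the values π_1, π_2, … into P one at a time, bumping the leftmost entry strictly greater than the inserted value down to the next row. The recording tableau Q records, in position (i, j), the step at which that cell was added to P.
  Insert 2 (step 1): P = [2];  Q = [1]
  Insert 7 (step 2): P = [2, 7];  Q = [1, 2]
  Insert 9 (step 3): P = [2, 7, 9];  Q = [1, 2, 3]
  Insert 6 (step 4): P = [2, 6, 9] / [7];  Q = [1, 2, 3] / [4]
  Insert 1 (step 5): P = [1, 6, 9] / [2] / [7];  Q = [1, 2, 3] / [4] / [5]
  Insert 4 (step 6): P = [1, 4, 9] / [2, 6] / [7];  Q = [1, 2, 3] / [4, 6] / [5]
  Insert 8 (step 7): P = [1, 4, 8] / [2, 6, 9] / [7];  Q = [1, 2, 3] / [4, 6, 7] / [5]
  Insert 5 (step 8): P = [1, 4, 5] / [2, 6, 8] / [7, 9];  Q = [1, 2, 3] / [4, 6, 7] / [5, 8]
  Insert 3 (step 9): P = [1, 3, 5] / [2, 4, 8] / [6, 9] / [7];  Q = [1, 2, 3] / [4, 6, 7] / [5, 8] / [9]
Final shape: (3, 3, 2, 1).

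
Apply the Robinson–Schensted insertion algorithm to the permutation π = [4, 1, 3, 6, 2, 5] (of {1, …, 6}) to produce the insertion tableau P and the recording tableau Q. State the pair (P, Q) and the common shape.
P = [1, 2, 5] / [3, 6] / [4];  Q = [1, 3, 4] / [2, 6] / [5];  common shape = (3, 2, 1)

Row-insert the values π_1, π_2, … into P one at a time, bumping the leftmost entry strictly greater than the inserted value down to the next row. The recording tableau Q records, in position (i, j), the step at which that cell was added to P.
  Insert 4 (step 1): P = [4];  Q = [1]
  Insert 1 (step 2): P = [1] / [4];  Q = [1] / [2]
  Insert 3 (step 3): P = [1, 3] / [4];  Q = [1, 3] / [2]
  Insert 6 (step 4): P = [1, 3, 6] / [4];  Q = [1, 3, 4] / [2]
  Insert 2 (step 5): P = [1, 2, 6] / [3] / [4];  Q = [1, 3, 4] / [2] / [5]
  Insert 5 (step 6): P = [1, 2, 5] / [3, 6] / [4];  Q = [1, 3, 4] / [2, 6] / [5]
Final shape: (3, 2, 1).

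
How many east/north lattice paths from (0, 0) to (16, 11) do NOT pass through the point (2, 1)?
Number of paths = 7154127

Total paths from (0, 0) to (16, 11): C(27, 16) = 13037895. Paths through (2, 1): (paths (0, 0) → (2, 1)) × (paths (2, 1) → (16, 11)) = C(3, 2) · C(24, 14) = 3 · 1961256 = 5883768. Avoidance count = 13037895 − 5883768 = 7154127.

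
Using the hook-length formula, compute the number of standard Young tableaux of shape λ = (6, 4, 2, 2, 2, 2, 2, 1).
# SYT of shape (6, 4, 2, 2, 2, 2, 2, 1) = 184606128

Hook-length formula: f^λ = n! / Π hook(c), product over all cells c of the Young diagram. For λ = (6, 4, 2, 2, 2, 2, 2, 1), n = 21 boxes. Hook lengths by row (left-to-right, top-to-bottom): [13, 11, 5, 4, 2, 1]; [10, 8, 2, 1]; [7, 5]; [6, 4]; [5, 3]; [4, 2]; [3, 1]; [1]. Product of hooks = 276756480000. So f^λ = 21! / 276756480000 = 51090942171709440000 / 276756480000 = 184606128.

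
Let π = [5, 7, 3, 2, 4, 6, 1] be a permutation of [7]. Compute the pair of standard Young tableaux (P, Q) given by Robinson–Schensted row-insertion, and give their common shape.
P = [1, 4, 6] / [2, 7] / [3] / [5];  Q = [1, 2, 6] / [3, 5] / [4] / [7];  common shape = (3, 2, 1, 1)

Row-insert the values π_1, π_2, … into P one at a time, bumping the leftmost entry strictly greater than the inserted value down to the next row. The recording tableau Q records, in position (i, j), the step at which that cell was added to P.
  Insert 5 (step 1): P = [5];  Q = [1]
  Insert 7 (step 2): P = [5, 7];  Q = [1, 2]
  Insert 3 (step 3): P = [3, 7] / [5];  Q = [1, 2] / [3]
  Insert 2 (step 4): P = [2, 7] / [3] / [5];  Q = [1, 2] / [3] / [4]
  Insert 4 (step 5): P = [2, 4] / [3, 7] / [5];  Q = [1, 2] / [3, 5] / [4]
  Insert 6 (step 6): P = [2, 4, 6] / [3, 7] / [5];  Q = [1, 2, 6] / [3, 5] / [4]
  Insert 1 (step 7): P = [1, 4, 6] / [2, 7] / [3] / [5];  Q = [1, 2, 6] / [3, 5] / [4] / [7]
Final shape: (3, 2, 1, 1).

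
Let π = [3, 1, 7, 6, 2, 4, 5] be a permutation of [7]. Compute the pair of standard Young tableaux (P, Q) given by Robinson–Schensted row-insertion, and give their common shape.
P = [1, 2, 4, 5] / [3, 6] / [7];  Q = [1, 3, 6, 7] / [2, 4] / [5];  common shape = (4, 2, 1)

Row-insert the values π_1, π_2, … into P one at a time, bumping the leftmost entry strictly greater than the inserted value down to the next row. The recording tableau Q records, in position (i, j), the step at which that cell was added to P.
  Insert 3 (step 1): P = [3];  Q = [1]
  Insert 1 (step 2): P = [1] / [3];  Q = [1] / [2]
  Insert 7 (step 3): P = [1, 7] / [3];  Q = [1, 3] / [2]
  Insert 6 (step 4): P = [1, 6] / [3, 7];  Q = [1, 3] / [2, 4]
  Insert 2 (step 5): P = [1, 2] / [3, 6] / [7];  Q = [1, 3] / [2, 4] / [5]
  Insert 4 (step 6): P = [1, 2, 4] / [3, 6] / [7];  Q = [1, 3, 6] / [2, 4] / [5]
  Insert 5 (step 7): P = [1, 2, 4, 5] / [3, 6] / [7];  Q = [1, 3, 6, 7] / [2, 4] / [5]
Final shape: (4, 2, 1).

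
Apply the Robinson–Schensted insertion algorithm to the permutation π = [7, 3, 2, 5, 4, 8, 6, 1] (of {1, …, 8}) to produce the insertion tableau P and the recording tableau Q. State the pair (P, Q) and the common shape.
P = [1, 4, 6] / [2, 5, 8] / [3] / [7];  Q = [1, 4, 6] / [2, 5, 7] / [3] / [8];  common shape = (3, 3, 1, 1)

Row-insert the values π_1, π_2, … into P one at a time, bumping the leftmost entry strictly greater than the inserted value down to the next row. The recording tableau Q records, in position (i, j), the step at which that cell was added to P.
  Insert 7 (step 1): P = [7];  Q = [1]
  Insert 3 (step 2): P = [3] / [7];  Q = [1] / [2]
  Insert 2 (step 3): P = [2] / [3] / [7];  Q = [1] / [2] / [3]
  Insert 5 (step 4): P = [2, 5] / [3] / [7];  Q = [1, 4] / [2] / [3]
  Insert 4 (step 5): P = [2, 4] / [3, 5] / [7];  Q = [1, 4] / [2, 5] / [3]
  Insert 8 (step 6): P = [2, 4, 8] / [3, 5] / [7];  Q = [1, 4, 6] / [2, 5] / [3]
  Insert 6 (step 7): P = [2, 4, 6] / [3, 5, 8] / [7];  Q = [1, 4, 6] / [2, 5, 7] / [3]
  Insert 1 (step 8): P = [1, 4, 6] / [2, 5, 8] / [3] / [7];  Q = [1, 4, 6] / [2, 5, 7] / [3] / [8]
Final shape: (3, 3, 1, 1).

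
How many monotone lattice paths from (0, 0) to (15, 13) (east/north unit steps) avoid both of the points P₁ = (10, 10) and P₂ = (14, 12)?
Number of paths = 13323104

Inclusion–exclusion. Total paths: C(28, 15) = 37442160. Through P₁: C(20, 10)·C(8, 5) = 10346336. Through P₂: C(26, 14)·C(2, 1) = 19315400. Since P₁ is strictly southwest of P₂, a monotone path through both must visit P₁ then P₂; paths through both = C(20, 10)·C(6, 4)·C(2, 1) = 5542680. Avoid both = 37442160 − 10346336 − 19315400 + 5542680 = 13323104.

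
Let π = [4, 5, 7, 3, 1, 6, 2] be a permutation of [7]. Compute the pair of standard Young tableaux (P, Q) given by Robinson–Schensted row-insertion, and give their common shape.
P = [1, 2, 6] / [3, 5] / [4, 7];  Q = [1, 2, 3] / [4, 6] / [5, 7];  common shape = (3, 2, 2)

Row-insert the values π_1, π_2, … into P one at a time, bumping the leftmost entry strictly greater than the inserted value down to the next row. The recording tableau Q records, in position (i, j), the step at which that cell was added to P.
  Insert 4 (step 1): P = [4];  Q = [1]
  Insert 5 (step 2): P = [4, 5];  Q = [1, 2]
  Insert 7 (step 3): P = [4, 5, 7];  Q = [1, 2, 3]
  Insert 3 (step 4): P = [3, 5, 7] / [4];  Q = [1, 2, 3] / [4]
  Insert 1 (step 5): P = [1, 5, 7] / [3] / [4];  Q = [1, 2, 3] / [4] / [5]
  Insert 6 (step 6): P = [1, 5, 6] / [3, 7] / [4];  Q = [1, 2, 3] / [4, 6] / [5]
  Insert 2 (step 7): P = [1, 2, 6] / [3, 5] / [4, 7];  Q = [1, 2, 3] / [4, 6] / [5, 7]
Final shape: (3, 2, 2).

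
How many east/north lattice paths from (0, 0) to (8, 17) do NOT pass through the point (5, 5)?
Number of paths = 966915

Total paths from (0, 0) to (8, 17): C(25, 8) = 1081575. Paths through (5, 5): (paths (0, 0) → (5, 5)) × (paths (5, 5) → (8, 17)) = C(10, 5) · C(15, 3) = 252 · 455 = 114660. Avoidance count = 1081575 − 114660 = 966915.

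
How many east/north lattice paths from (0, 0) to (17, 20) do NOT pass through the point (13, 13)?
Number of paths = 12473170710

Total paths from (0, 0) to (17, 20): C(37, 17) = 15905368710. Paths through (13, 13): (paths (0, 0) → (13, 13)) × (paths (13, 13) → (17, 20)) = C(26, 13) · C(11, 4) = 10400600 · 330 = 3432198000. Avoidance count = 15905368710 − 3432198000 = 12473170710.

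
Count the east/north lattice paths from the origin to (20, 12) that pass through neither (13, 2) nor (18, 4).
Number of paths = 223520850

Inclusion–exclusion. Total paths: C(32, 20) = 225792840. Through P₁: C(15, 13)·C(17, 7) = 2042040. Through P₂: C(22, 18)·C(10, 2) = 329175. Since P₁ is strictly southwest of P₂, a monotone path through both must visit P₁ then P₂; paths through both = C(15, 13)·C(7, 5)·C(10, 2) = 99225. Avoid both = 225792840 − 2042040 − 329175 + 99225 = 223520850.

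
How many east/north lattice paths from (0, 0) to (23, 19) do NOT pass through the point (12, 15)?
Number of paths = 423046341900

Total paths from (0, 0) to (23, 19): C(42, 23) = 446775310800. Paths through (12, 15): (paths (0, 0) → (12, 15)) × (paths (12, 15) → (23, 19)) = C(27, 12) · C(15, 11) = 17383860 · 1365 = 23728968900. Avoidance count = 446775310800 − 23728968900 = 423046341900.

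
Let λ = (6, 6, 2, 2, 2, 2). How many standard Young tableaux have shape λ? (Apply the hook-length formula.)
# SYT of shape (6, 6, 2, 2, 2, 2) = 29628144

Hook-length formula: f^λ = n! / Π hook(c), product over all cells c of the Young diagram. For λ = (6, 6, 2, 2, 2, 2), n = 20 boxes. Hook lengths by row (left-to-right, top-to-bottom): [11, 10, 5, 4, 3, 2]; [10, 9, 4, 3, 2, 1]; [5, 4]; [4, 3]; [3, 2]; [2, 1]. Product of hooks = 82114560000. So f^λ = 20! / 82114560000 = 2432902008176640000 / 82114560000 = 29628144.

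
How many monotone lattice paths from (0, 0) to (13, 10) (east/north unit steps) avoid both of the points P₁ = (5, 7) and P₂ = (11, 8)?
Number of paths = 593158

Inclusion–exclusion. Total paths: C(23, 13) = 1144066. Through P₁: C(12, 5)·C(11, 8) = 130680. Through P₂: C(19, 11)·C(4, 2) = 453492. Since P₁ is strictly southwest of P₂, a monotone path through both must visit P₁ then P₂; paths through both = C(12, 5)·C(7, 6)·C(4, 2) = 33264. Avoid both = 1144066 − 130680 − 453492 + 33264 = 593158.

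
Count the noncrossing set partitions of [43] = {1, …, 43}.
C_43 = 150853479205085351660700

These noncrossing partitions are counted by the Catalan number C_n = (1/(n + 1)) · C(2n, n). For n = 43: C_43 = (1/44) · C(86, 43) = 6637553085023755473070800/44 = 150853479205085351660700.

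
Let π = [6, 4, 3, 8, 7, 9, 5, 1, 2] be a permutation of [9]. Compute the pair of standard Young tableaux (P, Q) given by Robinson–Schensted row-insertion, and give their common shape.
P = [1, 2, 9] / [3, 5] / [4, 7] / [6, 8];  Q = [1, 4, 6] / [2, 5] / [3, 7] / [8, 9];  common shape = (3, 2, 2, 2)

Row-insert the values π_1, π_2, … into P one at a time, bumping the leftmost entry strictly greater than the inserted value down to the next row. The recording tableau Q records, in position (i, j), the step at which that cell was added to P.
  Insert 6 (step 1): P = [6];  Q = [1]
  Insert 4 (step 2): P = [4] / [6];  Q = [1] / [2]
  Insert 3 (step 3): P = [3] / [4] / [6];  Q = [1] / [2] / [3]
  Insert 8 (step 4): P = [3, 8] / [4] / [6];  Q = [1, 4] / [2] / [3]
  Insert 7 (step 5): P = [3, 7] / [4, 8] / [6];  Q = [1, 4] / [2, 5] / [3]
  Insert 9 (step 6): P = [3, 7, 9] / [4, 8] / [6];  Q = [1, 4, 6] / [2, 5] / [3]
  Insert 5 (step 7): P = [3, 5, 9] / [4, 7] / [6, 8];  Q = [1, 4, 6] / [2, 5] / [3, 7]
  Insert 1 (step 8): P = [1, 5, 9] / [3, 7] / [4, 8] / [6];  Q = [1, 4, 6] / [2, 5] / [3, 7] / [8]
  Insert 2 (step 9): P = [1, 2, 9] / [3, 5] / [4, 7] / [6, 8];  Q = [1, 4, 6] / [2, 5] / [3, 7] / [8, 9]
Final shape: (3, 2, 2, 2).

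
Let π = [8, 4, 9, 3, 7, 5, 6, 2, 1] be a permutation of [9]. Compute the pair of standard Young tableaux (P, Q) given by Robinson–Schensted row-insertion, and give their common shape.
P = [1, 5, 6] / [2, 7] / [3, 9] / [4] / [8];  Q = [1, 3, 7] / [2, 5] / [4, 6] / [8] / [9];  common shape = (3, 2, 2, 1, 1)

Row-insert the values π_1, π_2, … into P one at a time, bumping the leftmost entry strictly greater than the inserted value down to the next row. The recording tableau Q records, in position (i, j), the step at which that cell was added to P.
  Insert 8 (step 1): P = [8];  Q = [1]
  Insert 4 (step 2): P = [4] / [8];  Q = [1] / [2]
  Insert 9 (step 3): P = [4, 9] / [8];  Q = [1, 3] / [2]
  Insert 3 (step 4): P = [3, 9] / [4] / [8];  Q = [1, 3] / [2] / [4]
  Insert 7 (step 5): P = [3, 7] / [4, 9] / [8];  Q = [1, 3] / [2, 5] / [4]
  Insert 5 (step 6): P = [3, 5] / [4, 7] / [8, 9];  Q = [1, 3] / [2, 5] / [4, 6]
  Insert 6 (step 7): P = [3, 5, 6] / [4, 7] / [8, 9];  Q = [1, 3, 7] / [2, 5] / [4, 6]
  Insert 2 (step 8): P = [2, 5, 6] / [3, 7] / [4, 9] / [8];  Q = [1, 3, 7] / [2, 5] / [4, 6] / [8]
  Insert 1 (step 9): P = [1, 5, 6] / [2, 7] / [3, 9] / [4] / [8];  Q = [1, 3, 7] / [2, 5] / [4, 6] / [8] / [9]
Final shape: (3, 2, 2, 1, 1).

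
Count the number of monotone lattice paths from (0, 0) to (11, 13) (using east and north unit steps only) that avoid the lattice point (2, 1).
Number of paths = 1614354

Total paths from (0, 0) to (11, 13): C(24, 11) = 2496144. Paths through (2, 1): (paths (0, 0) → (2, 1)) × (paths (2, 1) → (11, 13)) = C(3, 2) · C(21, 9) = 3 · 293930 = 881790. Avoidance count = 2496144 − 881790 = 1614354.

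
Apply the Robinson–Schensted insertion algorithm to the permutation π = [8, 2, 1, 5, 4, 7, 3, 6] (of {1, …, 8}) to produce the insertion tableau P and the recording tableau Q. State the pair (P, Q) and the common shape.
P = [1, 3, 6] / [2, 4, 7] / [5] / [8];  Q = [1, 4, 6] / [2, 5, 8] / [3] / [7];  common shape = (3, 3, 1, 1)

Row-insert the values π_1, π_2, … into P one at a time, bumping the leftmost entry strictly greater than the inserted value down to the next row. The recording tableau Q records, in position (i, j), the step at which that cell was added to P.
  Insert 8 (step 1): P = [8];  Q = [1]
  Insert 2 (step 2): P = [2] / [8];  Q = [1] / [2]
  Insert 1 (step 3): P = [1] / [2] / [8];  Q = [1] / [2] / [3]
  Insert 5 (step 4): P = [1, 5] / [2] / [8];  Q = [1, 4] / [2] / [3]
  Insert 4 (step 5): P = [1, 4] / [2, 5] / [8];  Q = [1, 4] / [2, 5] / [3]
  Insert 7 (step 6): P = [1, 4, 7] / [2, 5] / [8];  Q = [1, 4, 6] / [2, 5] / [3]
  Insert 3 (step 7): P = [1, 3, 7] / [2, 4] / [5] / [8];  Q = [1, 4, 6] / [2, 5] / [3] / [7]
  Insert 6 (step 8): P = [1, 3, 6] / [2, 4, 7] / [5] / [8];  Q = [1, 4, 6] / [2, 5, 8] / [3] / [7]
Final shape: (3, 3, 1, 1).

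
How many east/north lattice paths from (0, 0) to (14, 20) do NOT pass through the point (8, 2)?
Number of paths = 1385918820

Total paths from (0, 0) to (14, 20): C(34, 14) = 1391975640. Paths through (8, 2): (paths (0, 0) → (8, 2)) × (paths (8, 2) → (14, 20)) = C(10, 8) · C(24, 6) = 45 · 134596 = 6056820. Avoidance count = 1391975640 − 6056820 = 1385918820.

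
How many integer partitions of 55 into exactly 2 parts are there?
p(55, 2 parts) = 27

Partitions of n into exactly k parts are in bijection with partitions of n − k into at most k parts (subtract 1 from each part). So p(55, exactly 2) = p(53, parts ≤ 2). Computing via the recurrence p(m, j) = p(m, j−1) + p(m−j, j) gives 27.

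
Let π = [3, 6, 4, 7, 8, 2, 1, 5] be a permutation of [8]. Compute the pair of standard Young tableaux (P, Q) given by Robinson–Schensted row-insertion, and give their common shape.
P = [1, 4, 5, 8] / [2, 7] / [3] / [6];  Q = [1, 2, 4, 5] / [3, 8] / [6] / [7];  common shape = (4, 2, 1, 1)

Row-insert the values π_1, π_2, … into P one at a time, bumping the leftmost entry strictly greater than the inserted value down to the next row. The recording tableau Q records, in position (i, j), the step at which that cell was added to P.
  Insert 3 (step 1): P = [3];  Q = [1]
  Insert 6 (step 2): P = [3, 6];  Q = [1, 2]
  Insert 4 (step 3): P = [3, 4] / [6];  Q = [1, 2] / [3]
  Insert 7 (step 4): P = [3, 4, 7] / [6];  Q = [1, 2, 4] / [3]
  Insert 8 (step 5): P = [3, 4, 7, 8] / [6];  Q = [1, 2, 4, 5] / [3]
  Insert 2 (step 6): P = [2, 4, 7, 8] / [3] / [6];  Q = [1, 2, 4, 5] / [3] / [6]
  Insert 1 (step 7): P = [1, 4, 7, 8] / [2] / [3] / [6];  Q = [1, 2, 4, 5] / [3] / [6] / [7]
  Insert 5 (step 8): P = [1, 4, 5, 8] / [2, 7] / [3] / [6];  Q = [1, 2, 4, 5] / [3, 8] / [6] / [7]
Final shape: (4, 2, 1, 1).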